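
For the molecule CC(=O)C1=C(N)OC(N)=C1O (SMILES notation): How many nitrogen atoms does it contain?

Scan the SMILES for N atoms (remember two-letter symbols like Cl and Br are single atoms).
Nitrogen count: 2.

2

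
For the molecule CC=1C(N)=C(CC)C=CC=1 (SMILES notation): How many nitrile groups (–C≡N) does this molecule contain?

Scan the SMILES for the nitrile motif — none present.
Groups that are present: 1 primary amine.

0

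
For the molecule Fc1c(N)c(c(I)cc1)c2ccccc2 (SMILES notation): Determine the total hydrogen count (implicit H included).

Walk through each heavy atom and fill implicit hydrogens from standard valence (C 4, N 3, O 2, S 2, halogen 1); for lowercase aromatic atoms, an aromatic c carries 1 H when it has two neighbours and 0 H with three, and aromatic n carries 0 H:
  atom 1: F (halogen, monovalent) → 0 H
  atom 2: aromatic c, 3 neighbours → 0 H
  atom 3: aromatic c, 3 neighbours → 0 H
  atom 4: N, bond orders sum to 1 (valence 3) → 2 H
  atom 5: aromatic c, 3 neighbours → 0 H
  atom 6: aromatic c, 3 neighbours → 0 H
  atom 7: I (halogen, monovalent) → 0 H
  atom 8: aromatic c, 2 neighbours → 1 H
  atom 9: aromatic c, 2 neighbours → 1 H
  atom 10: aromatic c, 3 neighbours → 0 H
  atom 11: aromatic c, 2 neighbours → 1 H
  atom 12: aromatic c, 2 neighbours → 1 H
  atom 13: aromatic c, 2 neighbours → 1 H
  atom 14: aromatic c, 2 neighbours → 1 H
  atom 15: aromatic c, 2 neighbours → 1 H
Total hydrogens: 9.

9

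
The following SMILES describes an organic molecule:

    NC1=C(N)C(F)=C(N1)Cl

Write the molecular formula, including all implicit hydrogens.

Walk through each heavy atom and fill implicit hydrogens from standard valence (C 4, N 3, O 2, S 2, halogen 1):
  atom 1: N, bond orders sum to 1 (valence 3) → 2 H
  atom 2: C, bond orders sum to 4 (valence 4) → 0 H
  atom 3: C, bond orders sum to 4 (valence 4) → 0 H
  atom 4: N, bond orders sum to 1 (valence 3) → 2 H
  atom 5: C, bond orders sum to 4 (valence 4) → 0 H
  atom 6: F (halogen, monovalent) → 0 H
  atom 7: C, bond orders sum to 4 (valence 4) → 0 H
  atom 8: N, bond orders sum to 2 (valence 3) → 1 H
  atom 9: Cl (halogen, monovalent) → 0 H
Totals → C:4, H:5, Cl:1, F:1, N:3.
In Hill order: C4H5ClFN3.

C4H5ClFN3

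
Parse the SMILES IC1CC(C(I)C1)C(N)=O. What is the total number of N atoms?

1

Scan the SMILES for N atoms (remember two-letter symbols like Cl and Br are single atoms).
Nitrogen count: 1.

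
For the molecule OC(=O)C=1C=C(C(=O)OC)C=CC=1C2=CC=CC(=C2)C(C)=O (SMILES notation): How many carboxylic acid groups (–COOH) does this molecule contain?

1

The carboxylic acid motif appears at heavy-atom position 2 in the SMILES.
Other groups present: 1 ester, 1 ketone.
Carboxylic acid count: 1.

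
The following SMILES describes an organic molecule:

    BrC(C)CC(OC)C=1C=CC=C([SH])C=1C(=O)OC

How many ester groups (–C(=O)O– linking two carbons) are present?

1

The ester motif appears at heavy-atom position 15 in the SMILES.
Other groups present: 1 ether, 1 thiol.
Ester count: 1.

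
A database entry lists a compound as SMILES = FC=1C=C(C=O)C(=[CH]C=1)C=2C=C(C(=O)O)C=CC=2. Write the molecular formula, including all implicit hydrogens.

C14H9FO3

Walk through each heavy atom and fill implicit hydrogens from standard valence (C 4, N 3, O 2, S 2, halogen 1):
  atom 1: F (halogen, monovalent) → 0 H
  atom 2: C, bond orders sum to 4 (valence 4) → 0 H
  atom 3: C, bond orders sum to 3 (valence 4) → 1 H
  atom 4: C, bond orders sum to 4 (valence 4) → 0 H
  atom 5: C, bond orders sum to 3 (valence 4) → 1 H
  atom 6: O, bond orders sum to 2 (valence 2) → 0 H
  atom 7: C, bond orders sum to 4 (valence 4) → 0 H
  atom 8: C with explicit H count 1
  atom 9: C, bond orders sum to 3 (valence 4) → 1 H
  atom 10: C, bond orders sum to 4 (valence 4) → 0 H
  atom 11: C, bond orders sum to 3 (valence 4) → 1 H
  atom 12: C, bond orders sum to 4 (valence 4) → 0 H
  atom 13: C, bond orders sum to 4 (valence 4) → 0 H
  atom 14: O, bond orders sum to 2 (valence 2) → 0 H
  atom 15: O, bond orders sum to 1 (valence 2) → 1 H
  atom 16: C, bond orders sum to 3 (valence 4) → 1 H
  atom 17: C, bond orders sum to 3 (valence 4) → 1 H
  atom 18: C, bond orders sum to 3 (valence 4) → 1 H
Totals → C:14, H:9, F:1, O:3.
In Hill order: C14H9FO3.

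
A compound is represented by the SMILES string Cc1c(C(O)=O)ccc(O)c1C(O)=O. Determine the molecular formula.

Walk through each heavy atom and fill implicit hydrogens from standard valence (C 4, N 3, O 2, S 2, halogen 1); for lowercase aromatic atoms, an aromatic c carries 1 H when it has two neighbours and 0 H with three, and aromatic n carries 0 H:
  atom 1: C, bond orders sum to 1 (valence 4) → 3 H
  atom 2: aromatic c, 3 neighbours → 0 H
  atom 3: aromatic c, 3 neighbours → 0 H
  atom 4: C, bond orders sum to 4 (valence 4) → 0 H
  atom 5: O, bond orders sum to 1 (valence 2) → 1 H
  atom 6: O, bond orders sum to 2 (valence 2) → 0 H
  atom 7: aromatic c, 2 neighbours → 1 H
  atom 8: aromatic c, 2 neighbours → 1 H
  atom 9: aromatic c, 3 neighbours → 0 H
  atom 10: O, bond orders sum to 1 (valence 2) → 1 H
  atom 11: aromatic c, 3 neighbours → 0 H
  atom 12: C, bond orders sum to 4 (valence 4) → 0 H
  atom 13: O, bond orders sum to 1 (valence 2) → 1 H
  atom 14: O, bond orders sum to 2 (valence 2) → 0 H
Totals → C:9, H:8, O:5.
In Hill order: C9H8O5.

C9H8O5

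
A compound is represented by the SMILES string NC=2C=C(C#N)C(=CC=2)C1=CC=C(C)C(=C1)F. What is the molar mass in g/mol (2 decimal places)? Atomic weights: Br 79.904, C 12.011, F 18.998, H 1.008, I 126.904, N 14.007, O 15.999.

226.25 g/mol

First, the molecular formula is C14H11FN2 (counting implicit H from valence).
  C: 14 × 12.011 = 168.154
  F: 1 × 18.998 = 18.998
  H: 11 × 1.008 = 11.088
  N: 2 × 14.007 = 28.014
Sum: 14×12.011 + 1×18.998 + 11×1.008 + 2×14.007 = 226.254 → 226.25 g/mol.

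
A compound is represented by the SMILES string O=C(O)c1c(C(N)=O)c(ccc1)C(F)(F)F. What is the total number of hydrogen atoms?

Walk through each heavy atom and fill implicit hydrogens from standard valence (C 4, N 3, O 2, S 2, halogen 1); for lowercase aromatic atoms, an aromatic c carries 1 H when it has two neighbours and 0 H with three, and aromatic n carries 0 H:
  atom 1: O, bond orders sum to 2 (valence 2) → 0 H
  atom 2: C, bond orders sum to 4 (valence 4) → 0 H
  atom 3: O, bond orders sum to 1 (valence 2) → 1 H
  atom 4: aromatic c, 3 neighbours → 0 H
  atom 5: aromatic c, 3 neighbours → 0 H
  atom 6: C, bond orders sum to 4 (valence 4) → 0 H
  atom 7: N, bond orders sum to 1 (valence 3) → 2 H
  atom 8: O, bond orders sum to 2 (valence 2) → 0 H
  atom 9: aromatic c, 3 neighbours → 0 H
  atom 10: aromatic c, 2 neighbours → 1 H
  atom 11: aromatic c, 2 neighbours → 1 H
  atom 12: aromatic c, 2 neighbours → 1 H
  atom 13: C, bond orders sum to 4 (valence 4) → 0 H
  atom 14: F (halogen, monovalent) → 0 H
  atom 15: F (halogen, monovalent) → 0 H
  atom 16: F (halogen, monovalent) → 0 H
Total hydrogens: 6.

6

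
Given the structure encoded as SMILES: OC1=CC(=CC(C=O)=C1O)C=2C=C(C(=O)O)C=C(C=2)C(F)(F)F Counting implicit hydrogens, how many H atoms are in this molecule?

9

Walk through each heavy atom and fill implicit hydrogens from standard valence (C 4, N 3, O 2, S 2, halogen 1):
  atom 1: O, bond orders sum to 1 (valence 2) → 1 H
  atom 2: C, bond orders sum to 4 (valence 4) → 0 H
  atom 3: C, bond orders sum to 3 (valence 4) → 1 H
  atom 4: C, bond orders sum to 4 (valence 4) → 0 H
  atom 5: C, bond orders sum to 3 (valence 4) → 1 H
  atom 6: C, bond orders sum to 4 (valence 4) → 0 H
  atom 7: C, bond orders sum to 3 (valence 4) → 1 H
  atom 8: O, bond orders sum to 2 (valence 2) → 0 H
  atom 9: C, bond orders sum to 4 (valence 4) → 0 H
  atom 10: O, bond orders sum to 1 (valence 2) → 1 H
  atom 11: C, bond orders sum to 4 (valence 4) → 0 H
  atom 12: C, bond orders sum to 3 (valence 4) → 1 H
  atom 13: C, bond orders sum to 4 (valence 4) → 0 H
  atom 14: C, bond orders sum to 4 (valence 4) → 0 H
  atom 15: O, bond orders sum to 2 (valence 2) → 0 H
  atom 16: O, bond orders sum to 1 (valence 2) → 1 H
  atom 17: C, bond orders sum to 3 (valence 4) → 1 H
  atom 18: C, bond orders sum to 4 (valence 4) → 0 H
  atom 19: C, bond orders sum to 3 (valence 4) → 1 H
  atom 20: C, bond orders sum to 4 (valence 4) → 0 H
  atom 21: F (halogen, monovalent) → 0 H
  atom 22: F (halogen, monovalent) → 0 H
  atom 23: F (halogen, monovalent) → 0 H
Total hydrogens: 9.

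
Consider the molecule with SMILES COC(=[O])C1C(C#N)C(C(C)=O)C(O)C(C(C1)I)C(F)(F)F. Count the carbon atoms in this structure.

Count every carbon token in the SMILES (each C, including those in ring-closure positions and inside branches).
Carbon count: 13.

13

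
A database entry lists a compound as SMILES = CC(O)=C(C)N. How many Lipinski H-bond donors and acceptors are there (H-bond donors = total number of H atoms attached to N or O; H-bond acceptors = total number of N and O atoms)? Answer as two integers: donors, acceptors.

Donors: find every N or O and count the H atoms it carries.
  atom 3 (O): bond orders sum to 1 → 1 H
  atom 6 (N): bond orders sum to 1 → 2 H
Lipinski HBD = 3.
Acceptors: N atoms = 1, O atoms = 1 → HBA = 2.

3, 2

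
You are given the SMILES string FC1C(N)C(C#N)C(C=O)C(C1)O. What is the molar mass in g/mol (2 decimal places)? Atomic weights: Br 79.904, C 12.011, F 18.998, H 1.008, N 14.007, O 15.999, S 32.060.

First, the molecular formula is C8H11FN2O2 (counting implicit H from valence).
  C: 8 × 12.011 = 96.088
  F: 1 × 18.998 = 18.998
  H: 11 × 1.008 = 11.088
  N: 2 × 14.007 = 28.014
  O: 2 × 15.999 = 31.998
Sum: 8×12.011 + 1×18.998 + 11×1.008 + 2×14.007 + 2×15.999 = 186.186 → 186.19 g/mol.

186.19 g/mol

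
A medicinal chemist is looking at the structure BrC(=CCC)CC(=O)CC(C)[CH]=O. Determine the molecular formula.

C10H15BrO2

Walk through each heavy atom and fill implicit hydrogens from standard valence (C 4, N 3, O 2, S 2, halogen 1):
  atom 1: Br (halogen, monovalent) → 0 H
  atom 2: C, bond orders sum to 4 (valence 4) → 0 H
  atom 3: C, bond orders sum to 3 (valence 4) → 1 H
  atom 4: C, bond orders sum to 2 (valence 4) → 2 H
  atom 5: C, bond orders sum to 1 (valence 4) → 3 H
  atom 6: C, bond orders sum to 2 (valence 4) → 2 H
  atom 7: C, bond orders sum to 4 (valence 4) → 0 H
  atom 8: O, bond orders sum to 2 (valence 2) → 0 H
  atom 9: C, bond orders sum to 2 (valence 4) → 2 H
  atom 10: C, bond orders sum to 3 (valence 4) → 1 H
  atom 11: C, bond orders sum to 1 (valence 4) → 3 H
  atom 12: C with explicit H count 1
  atom 13: O, bond orders sum to 2 (valence 2) → 0 H
Totals → C:10, H:15, Br:1, O:2.
In Hill order: C10H15BrO2.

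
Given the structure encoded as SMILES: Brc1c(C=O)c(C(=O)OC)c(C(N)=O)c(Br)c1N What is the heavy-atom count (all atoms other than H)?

Every atom symbol written in the SMILES (organic subset) is one heavy atom; implicit H are not written.
Heavy atoms by element → Br:2, C:10, N:2, O:4.
Total: 18.

18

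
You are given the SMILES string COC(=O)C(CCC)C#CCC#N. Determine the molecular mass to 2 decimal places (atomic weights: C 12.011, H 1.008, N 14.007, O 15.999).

First, the molecular formula is C10H13NO2 (counting implicit H from valence).
  C: 10 × 12.011 = 120.110
  H: 13 × 1.008 = 13.104
  N: 1 × 14.007 = 14.007
  O: 2 × 15.999 = 31.998
Sum: 10×12.011 + 13×1.008 + 1×14.007 + 2×15.999 = 179.219 → 179.22 g/mol.

179.22 g/mol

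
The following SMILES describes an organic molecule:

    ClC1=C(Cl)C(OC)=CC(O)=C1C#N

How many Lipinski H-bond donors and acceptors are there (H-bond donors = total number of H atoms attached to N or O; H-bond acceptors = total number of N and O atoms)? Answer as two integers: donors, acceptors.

Donors: find every N or O and count the H atoms it carries.
  atom 6 (O): bond orders sum to 2 → 0 H
  atom 10 (O): bond orders sum to 1 → 1 H
  atom 13 (N): bond orders sum to 3 → 0 H
Lipinski HBD = 1.
Acceptors: N atoms = 1, O atoms = 2 → HBA = 3.

1, 3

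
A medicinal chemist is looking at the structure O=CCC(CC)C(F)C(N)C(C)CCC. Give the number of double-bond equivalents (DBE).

Degree of unsaturation = (number of rings) + (number of π bonds).
Ring closures in the SMILES: 0.
π bonds: 1 double bond (each 1 DoU) → 1 DoU from unsaturation.
Total DoU = 0 + 1 = 1.

1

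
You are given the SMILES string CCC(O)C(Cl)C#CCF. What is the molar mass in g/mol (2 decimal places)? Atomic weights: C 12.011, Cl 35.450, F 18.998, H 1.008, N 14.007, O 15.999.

164.60 g/mol

First, the molecular formula is C7H10ClFO (counting implicit H from valence).
  C: 7 × 12.011 = 84.077
  Cl: 1 × 35.450 = 35.450
  F: 1 × 18.998 = 18.998
  H: 10 × 1.008 = 10.080
  O: 1 × 15.999 = 15.999
Sum: 7×12.011 + 1×35.450 + 1×18.998 + 10×1.008 + 1×15.999 = 164.604 → 164.60 g/mol.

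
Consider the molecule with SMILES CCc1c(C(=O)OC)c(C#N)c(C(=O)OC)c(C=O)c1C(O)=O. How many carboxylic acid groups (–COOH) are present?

The carboxylic acid motif appears at heavy-atom position 21 in the SMILES.
Other groups present: 1 aldehyde, 2 ester, 1 nitrile.
Carboxylic acid count: 1.

1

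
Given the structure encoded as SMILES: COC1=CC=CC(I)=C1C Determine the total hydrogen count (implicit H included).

9

Walk through each heavy atom and fill implicit hydrogens from standard valence (C 4, N 3, O 2, S 2, halogen 1):
  atom 1: C, bond orders sum to 1 (valence 4) → 3 H
  atom 2: O, bond orders sum to 2 (valence 2) → 0 H
  atom 3: C, bond orders sum to 4 (valence 4) → 0 H
  atom 4: C, bond orders sum to 3 (valence 4) → 1 H
  atom 5: C, bond orders sum to 3 (valence 4) → 1 H
  atom 6: C, bond orders sum to 3 (valence 4) → 1 H
  atom 7: C, bond orders sum to 4 (valence 4) → 0 H
  atom 8: I (halogen, monovalent) → 0 H
  atom 9: C, bond orders sum to 4 (valence 4) → 0 H
  atom 10: C, bond orders sum to 1 (valence 4) → 3 H
Total hydrogens: 9.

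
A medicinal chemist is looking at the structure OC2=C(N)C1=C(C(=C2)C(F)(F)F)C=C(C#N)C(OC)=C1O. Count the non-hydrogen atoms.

21

Every atom symbol written in the SMILES (organic subset) is one heavy atom; implicit H are not written.
Heavy atoms by element → C:13, F:3, N:2, O:3.
Total: 21.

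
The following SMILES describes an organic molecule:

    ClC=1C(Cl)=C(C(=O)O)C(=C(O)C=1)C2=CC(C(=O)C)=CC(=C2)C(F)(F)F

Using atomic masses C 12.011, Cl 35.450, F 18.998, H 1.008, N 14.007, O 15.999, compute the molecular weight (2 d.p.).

First, the molecular formula is C16H9Cl2F3O4 (counting implicit H from valence).
  C: 16 × 12.011 = 192.176
  Cl: 2 × 35.450 = 70.900
  F: 3 × 18.998 = 56.994
  H: 9 × 1.008 = 9.072
  O: 4 × 15.999 = 63.996
Sum: 16×12.011 + 2×35.450 + 3×18.998 + 9×1.008 + 4×15.999 = 393.138 → 393.14 g/mol.

393.14 g/mol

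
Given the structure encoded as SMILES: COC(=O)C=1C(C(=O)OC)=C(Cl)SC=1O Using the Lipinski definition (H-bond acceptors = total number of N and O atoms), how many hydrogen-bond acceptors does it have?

5

N atoms: 0; O atoms: 5.
Lipinski HBA = 0 + 5 = 5.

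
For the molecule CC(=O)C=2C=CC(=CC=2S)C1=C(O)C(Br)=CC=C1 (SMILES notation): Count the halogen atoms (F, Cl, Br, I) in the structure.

Halogen atoms appear at heavy-atom position 15 (1×Br).
Other groups present: 1 hydroxyl, 1 ketone, 1 thiol.
Halogen count: 1.

1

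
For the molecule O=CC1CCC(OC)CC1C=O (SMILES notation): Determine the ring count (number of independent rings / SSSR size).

1

In SMILES, each pair of matching ring-closure digits denotes one ring-closing bond; the number of such bonds equals the number of independent rings.
Ring-closure bonds here: 1.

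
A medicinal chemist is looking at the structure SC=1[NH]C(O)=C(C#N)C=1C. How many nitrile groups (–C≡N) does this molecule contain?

1

The nitrile motif appears at heavy-atom position 7 in the SMILES.
Other groups present: 1 hydroxyl, 1 thiol.
Nitrile count: 1.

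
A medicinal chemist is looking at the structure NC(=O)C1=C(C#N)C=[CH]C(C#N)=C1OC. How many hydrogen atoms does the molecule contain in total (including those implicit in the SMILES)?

7

Walk through each heavy atom and fill implicit hydrogens from standard valence (C 4, N 3, O 2, S 2, halogen 1):
  atom 1: N, bond orders sum to 1 (valence 3) → 2 H
  atom 2: C, bond orders sum to 4 (valence 4) → 0 H
  atom 3: O, bond orders sum to 2 (valence 2) → 0 H
  atom 4: C, bond orders sum to 4 (valence 4) → 0 H
  atom 5: C, bond orders sum to 4 (valence 4) → 0 H
  atom 6: C, bond orders sum to 4 (valence 4) → 0 H
  atom 7: N, bond orders sum to 3 (valence 3) → 0 H
  atom 8: C, bond orders sum to 3 (valence 4) → 1 H
  atom 9: C with explicit H count 1
  atom 10: C, bond orders sum to 4 (valence 4) → 0 H
  atom 11: C, bond orders sum to 4 (valence 4) → 0 H
  atom 12: N, bond orders sum to 3 (valence 3) → 0 H
  atom 13: C, bond orders sum to 4 (valence 4) → 0 H
  atom 14: O, bond orders sum to 2 (valence 2) → 0 H
  atom 15: C, bond orders sum to 1 (valence 4) → 3 H
Total hydrogens: 7.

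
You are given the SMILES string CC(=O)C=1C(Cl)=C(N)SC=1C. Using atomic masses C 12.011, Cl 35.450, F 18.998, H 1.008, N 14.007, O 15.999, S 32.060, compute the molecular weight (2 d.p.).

First, the molecular formula is C7H8ClNOS (counting implicit H from valence).
  C: 7 × 12.011 = 84.077
  Cl: 1 × 35.450 = 35.450
  H: 8 × 1.008 = 8.064
  N: 1 × 14.007 = 14.007
  O: 1 × 15.999 = 15.999
  S: 1 × 32.060 = 32.060
Sum: 7×12.011 + 1×35.450 + 8×1.008 + 1×14.007 + 1×15.999 + 1×32.060 = 189.657 → 189.66 g/mol.

189.66 g/mol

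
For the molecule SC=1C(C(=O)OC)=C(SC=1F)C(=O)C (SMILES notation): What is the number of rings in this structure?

In SMILES, each pair of matching ring-closure digits denotes one ring-closing bond; the number of such bonds equals the number of independent rings.
Ring-closure bonds here: 1.

1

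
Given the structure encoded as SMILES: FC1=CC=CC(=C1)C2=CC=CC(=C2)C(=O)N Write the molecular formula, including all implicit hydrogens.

Walk through each heavy atom and fill implicit hydrogens from standard valence (C 4, N 3, O 2, S 2, halogen 1):
  atom 1: F (halogen, monovalent) → 0 H
  atom 2: C, bond orders sum to 4 (valence 4) → 0 H
  atom 3: C, bond orders sum to 3 (valence 4) → 1 H
  atom 4: C, bond orders sum to 3 (valence 4) → 1 H
  atom 5: C, bond orders sum to 3 (valence 4) → 1 H
  atom 6: C, bond orders sum to 4 (valence 4) → 0 H
  atom 7: C, bond orders sum to 3 (valence 4) → 1 H
  atom 8: C, bond orders sum to 4 (valence 4) → 0 H
  atom 9: C, bond orders sum to 3 (valence 4) → 1 H
  atom 10: C, bond orders sum to 3 (valence 4) → 1 H
  atom 11: C, bond orders sum to 3 (valence 4) → 1 H
  atom 12: C, bond orders sum to 4 (valence 4) → 0 H
  atom 13: C, bond orders sum to 3 (valence 4) → 1 H
  atom 14: C, bond orders sum to 4 (valence 4) → 0 H
  atom 15: O, bond orders sum to 2 (valence 2) → 0 H
  atom 16: N, bond orders sum to 1 (valence 3) → 2 H
Totals → C:13, H:10, F:1, N:1, O:1.

C13H10FNO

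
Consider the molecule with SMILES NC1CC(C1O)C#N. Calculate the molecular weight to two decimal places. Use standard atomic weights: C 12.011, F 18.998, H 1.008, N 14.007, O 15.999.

First, the molecular formula is C5H8N2O (counting implicit H from valence).
  C: 5 × 12.011 = 60.055
  H: 8 × 1.008 = 8.064
  N: 2 × 14.007 = 28.014
  O: 1 × 15.999 = 15.999
Sum: 5×12.011 + 8×1.008 + 2×14.007 + 1×15.999 = 112.132 → 112.13 g/mol.

112.13 g/mol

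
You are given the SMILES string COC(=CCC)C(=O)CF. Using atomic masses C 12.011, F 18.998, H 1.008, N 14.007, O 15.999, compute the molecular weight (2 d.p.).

146.16 g/mol

First, the molecular formula is C7H11FO2 (counting implicit H from valence).
  C: 7 × 12.011 = 84.077
  F: 1 × 18.998 = 18.998
  H: 11 × 1.008 = 11.088
  O: 2 × 15.999 = 31.998
Sum: 7×12.011 + 1×18.998 + 11×1.008 + 2×15.999 = 146.161 → 146.16 g/mol.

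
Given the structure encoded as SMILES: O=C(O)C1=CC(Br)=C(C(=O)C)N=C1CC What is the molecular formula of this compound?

Walk through each heavy atom and fill implicit hydrogens from standard valence (C 4, N 3, O 2, S 2, halogen 1):
  atom 1: O, bond orders sum to 2 (valence 2) → 0 H
  atom 2: C, bond orders sum to 4 (valence 4) → 0 H
  atom 3: O, bond orders sum to 1 (valence 2) → 1 H
  atom 4: C, bond orders sum to 4 (valence 4) → 0 H
  atom 5: C, bond orders sum to 3 (valence 4) → 1 H
  atom 6: C, bond orders sum to 4 (valence 4) → 0 H
  atom 7: Br (halogen, monovalent) → 0 H
  atom 8: C, bond orders sum to 4 (valence 4) → 0 H
  atom 9: C, bond orders sum to 4 (valence 4) → 0 H
  atom 10: O, bond orders sum to 2 (valence 2) → 0 H
  atom 11: C, bond orders sum to 1 (valence 4) → 3 H
  atom 12: N, bond orders sum to 3 (valence 3) → 0 H
  atom 13: C, bond orders sum to 4 (valence 4) → 0 H
  atom 14: C, bond orders sum to 2 (valence 4) → 2 H
  atom 15: C, bond orders sum to 1 (valence 4) → 3 H
Totals → C:10, H:10, Br:1, N:1, O:3.
In Hill order: C10H10BrNO3.

C10H10BrNO3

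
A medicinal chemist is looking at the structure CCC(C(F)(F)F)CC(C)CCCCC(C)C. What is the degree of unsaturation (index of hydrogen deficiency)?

0

Molecular formula: C14H27F3.
DoU = (2C + 2 + N − H − X) / 2, where X is the halogen count and O/S are ignored.
    = (2·14 + 2 + 0 − 27 − 3) / 2 = 0 / 2 = 0.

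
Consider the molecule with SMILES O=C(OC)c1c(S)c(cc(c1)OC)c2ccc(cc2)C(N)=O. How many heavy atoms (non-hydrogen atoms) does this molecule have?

22

Every atom symbol written in the SMILES (organic subset) is one heavy atom; implicit H are not written.
Heavy atoms by element → C:16, N:1, O:4, S:1.
Total: 22.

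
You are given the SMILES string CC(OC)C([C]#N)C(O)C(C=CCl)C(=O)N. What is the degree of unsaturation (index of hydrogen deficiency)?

Molecular formula: C10H15ClN2O3.
DoU = (2C + 2 + N − H − X) / 2, where X is the halogen count and O/S are ignored.
    = (2·10 + 2 + 2 − 15 − 1) / 2 = 8 / 2 = 4.

4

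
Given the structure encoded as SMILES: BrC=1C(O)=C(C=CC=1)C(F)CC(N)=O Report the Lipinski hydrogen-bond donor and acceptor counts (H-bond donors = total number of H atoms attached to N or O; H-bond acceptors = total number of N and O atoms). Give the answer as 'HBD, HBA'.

Donors: find every N or O and count the H atoms it carries.
  atom 4 (O): bond orders sum to 1 → 1 H
  atom 13 (N): bond orders sum to 1 → 2 H
  atom 14 (O): bond orders sum to 2 → 0 H
Lipinski HBD = 3.
Acceptors: N atoms = 1, O atoms = 2 → HBA = 3.

3, 3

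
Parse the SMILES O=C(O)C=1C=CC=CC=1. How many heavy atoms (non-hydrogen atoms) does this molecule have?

Every atom symbol written in the SMILES (organic subset) is one heavy atom; implicit H are not written.
Heavy atoms by element → C:7, O:2.
Total: 9.

9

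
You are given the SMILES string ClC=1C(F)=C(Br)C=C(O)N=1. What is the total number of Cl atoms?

Scan the SMILES for Cl atoms (remember two-letter symbols like Cl and Br are single atoms).
Chlorine count: 1.

1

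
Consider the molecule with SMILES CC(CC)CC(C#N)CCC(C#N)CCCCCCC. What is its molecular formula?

Walk through each heavy atom and fill implicit hydrogens from standard valence (C 4, N 3, O 2, S 2, halogen 1):
  atom 1: C, bond orders sum to 1 (valence 4) → 3 H
  atom 2: C, bond orders sum to 3 (valence 4) → 1 H
  atom 3: C, bond orders sum to 2 (valence 4) → 2 H
  atom 4: C, bond orders sum to 1 (valence 4) → 3 H
  atom 5: C, bond orders sum to 2 (valence 4) → 2 H
  atom 6: C, bond orders sum to 3 (valence 4) → 1 H
  atom 7: C, bond orders sum to 4 (valence 4) → 0 H
  atom 8: N, bond orders sum to 3 (valence 3) → 0 H
  atom 9: C, bond orders sum to 2 (valence 4) → 2 H
  atom 10: C, bond orders sum to 2 (valence 4) → 2 H
  atom 11: C, bond orders sum to 3 (valence 4) → 1 H
  atom 12: C, bond orders sum to 4 (valence 4) → 0 H
  atom 13: N, bond orders sum to 3 (valence 3) → 0 H
  atom 14: C, bond orders sum to 2 (valence 4) → 2 H
  atom 15: C, bond orders sum to 2 (valence 4) → 2 H
  atom 16: C, bond orders sum to 2 (valence 4) → 2 H
  atom 17: C, bond orders sum to 2 (valence 4) → 2 H
  atom 18: C, bond orders sum to 2 (valence 4) → 2 H
  atom 19: C, bond orders sum to 2 (valence 4) → 2 H
  atom 20: C, bond orders sum to 1 (valence 4) → 3 H
Totals → C:18, H:32, N:2.

C18H32N2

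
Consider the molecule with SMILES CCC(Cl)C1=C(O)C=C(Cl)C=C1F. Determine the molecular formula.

C9H9Cl2FO

Walk through each heavy atom and fill implicit hydrogens from standard valence (C 4, N 3, O 2, S 2, halogen 1):
  atom 1: C, bond orders sum to 1 (valence 4) → 3 H
  atom 2: C, bond orders sum to 2 (valence 4) → 2 H
  atom 3: C, bond orders sum to 3 (valence 4) → 1 H
  atom 4: Cl (halogen, monovalent) → 0 H
  atom 5: C, bond orders sum to 4 (valence 4) → 0 H
  atom 6: C, bond orders sum to 4 (valence 4) → 0 H
  atom 7: O, bond orders sum to 1 (valence 2) → 1 H
  atom 8: C, bond orders sum to 3 (valence 4) → 1 H
  atom 9: C, bond orders sum to 4 (valence 4) → 0 H
  atom 10: Cl (halogen, monovalent) → 0 H
  atom 11: C, bond orders sum to 3 (valence 4) → 1 H
  atom 12: C, bond orders sum to 4 (valence 4) → 0 H
  atom 13: F (halogen, monovalent) → 0 H
Totals → C:9, H:9, Cl:2, F:1, O:1.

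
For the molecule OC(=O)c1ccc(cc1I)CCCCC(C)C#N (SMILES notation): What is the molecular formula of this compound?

C14H16INO2

Walk through each heavy atom and fill implicit hydrogens from standard valence (C 4, N 3, O 2, S 2, halogen 1); for lowercase aromatic atoms, an aromatic c carries 1 H when it has two neighbours and 0 H with three, and aromatic n carries 0 H:
  atom 1: O, bond orders sum to 1 (valence 2) → 1 H
  atom 2: C, bond orders sum to 4 (valence 4) → 0 H
  atom 3: O, bond orders sum to 2 (valence 2) → 0 H
  atom 4: aromatic c, 3 neighbours → 0 H
  atom 5: aromatic c, 2 neighbours → 1 H
  atom 6: aromatic c, 2 neighbours → 1 H
  atom 7: aromatic c, 3 neighbours → 0 H
  atom 8: aromatic c, 2 neighbours → 1 H
  atom 9: aromatic c, 3 neighbours → 0 H
  atom 10: I (halogen, monovalent) → 0 H
  atom 11: C, bond orders sum to 2 (valence 4) → 2 H
  atom 12: C, bond orders sum to 2 (valence 4) → 2 H
  atom 13: C, bond orders sum to 2 (valence 4) → 2 H
  atom 14: C, bond orders sum to 2 (valence 4) → 2 H
  atom 15: C, bond orders sum to 3 (valence 4) → 1 H
  atom 16: C, bond orders sum to 1 (valence 4) → 3 H
  atom 17: C, bond orders sum to 4 (valence 4) → 0 H
  atom 18: N, bond orders sum to 3 (valence 3) → 0 H
Totals → C:14, H:16, I:1, N:1, O:2.
In Hill order: C14H16INO2.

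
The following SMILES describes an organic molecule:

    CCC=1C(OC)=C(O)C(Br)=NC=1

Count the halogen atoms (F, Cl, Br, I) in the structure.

Halogen atoms appear at heavy-atom position 10 (1×Br).
Other groups present: 1 ether, 1 hydroxyl.
Halogen count: 1.

1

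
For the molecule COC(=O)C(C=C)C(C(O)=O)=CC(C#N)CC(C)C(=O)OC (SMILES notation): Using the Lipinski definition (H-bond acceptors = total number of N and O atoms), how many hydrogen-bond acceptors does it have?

7

N atoms: 1; O atoms: 6.
Lipinski HBA = 1 + 6 = 7.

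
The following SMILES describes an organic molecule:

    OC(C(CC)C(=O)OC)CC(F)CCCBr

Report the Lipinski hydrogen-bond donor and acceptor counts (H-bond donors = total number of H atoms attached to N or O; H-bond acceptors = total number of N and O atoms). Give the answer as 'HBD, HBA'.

1, 3

Donors: find every N or O and count the H atoms it carries.
  atom 1 (O): bond orders sum to 1 → 1 H
  atom 7 (O): bond orders sum to 2 → 0 H
  atom 8 (O): bond orders sum to 2 → 0 H
Lipinski HBD = 1.
Acceptors: N atoms = 0, O atoms = 3 → HBA = 3.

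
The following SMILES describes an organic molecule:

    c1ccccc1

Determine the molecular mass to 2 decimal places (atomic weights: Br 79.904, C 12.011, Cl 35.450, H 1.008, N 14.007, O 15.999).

First, the molecular formula is C6H6 (counting implicit H from valence).
  C: 6 × 12.011 = 72.066
  H: 6 × 1.008 = 6.048
Sum: 6×12.011 + 6×1.008 = 78.114 → 78.11 g/mol.

78.11 g/mol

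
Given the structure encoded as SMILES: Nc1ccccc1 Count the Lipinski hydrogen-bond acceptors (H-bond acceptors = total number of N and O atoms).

N atoms: 1; O atoms: 0.
Lipinski HBA = 1 + 0 = 1.

1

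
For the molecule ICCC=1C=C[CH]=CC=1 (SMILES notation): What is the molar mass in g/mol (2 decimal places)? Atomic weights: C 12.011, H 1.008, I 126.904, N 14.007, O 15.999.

232.06 g/mol

First, the molecular formula is C8H9I (counting implicit H from valence).
  C: 8 × 12.011 = 96.088
  H: 9 × 1.008 = 9.072
  I: 1 × 126.904 = 126.904
Sum: 8×12.011 + 9×1.008 + 1×126.904 = 232.064 → 232.06 g/mol.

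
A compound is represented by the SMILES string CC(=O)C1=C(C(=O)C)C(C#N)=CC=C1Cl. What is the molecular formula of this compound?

Walk through each heavy atom and fill implicit hydrogens from standard valence (C 4, N 3, O 2, S 2, halogen 1):
  atom 1: C, bond orders sum to 1 (valence 4) → 3 H
  atom 2: C, bond orders sum to 4 (valence 4) → 0 H
  atom 3: O, bond orders sum to 2 (valence 2) → 0 H
  atom 4: C, bond orders sum to 4 (valence 4) → 0 H
  atom 5: C, bond orders sum to 4 (valence 4) → 0 H
  atom 6: C, bond orders sum to 4 (valence 4) → 0 H
  atom 7: O, bond orders sum to 2 (valence 2) → 0 H
  atom 8: C, bond orders sum to 1 (valence 4) → 3 H
  atom 9: C, bond orders sum to 4 (valence 4) → 0 H
  atom 10: C, bond orders sum to 4 (valence 4) → 0 H
  atom 11: N, bond orders sum to 3 (valence 3) → 0 H
  atom 12: C, bond orders sum to 3 (valence 4) → 1 H
  atom 13: C, bond orders sum to 3 (valence 4) → 1 H
  atom 14: C, bond orders sum to 4 (valence 4) → 0 H
  atom 15: Cl (halogen, monovalent) → 0 H
Totals → C:11, H:8, Cl:1, N:1, O:2.

C11H8ClNO2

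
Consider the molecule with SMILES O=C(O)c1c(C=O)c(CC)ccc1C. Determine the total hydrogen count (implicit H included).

Walk through each heavy atom and fill implicit hydrogens from standard valence (C 4, N 3, O 2, S 2, halogen 1); for lowercase aromatic atoms, an aromatic c carries 1 H when it has two neighbours and 0 H with three, and aromatic n carries 0 H:
  atom 1: O, bond orders sum to 2 (valence 2) → 0 H
  atom 2: C, bond orders sum to 4 (valence 4) → 0 H
  atom 3: O, bond orders sum to 1 (valence 2) → 1 H
  atom 4: aromatic c, 3 neighbours → 0 H
  atom 5: aromatic c, 3 neighbours → 0 H
  atom 6: C, bond orders sum to 3 (valence 4) → 1 H
  atom 7: O, bond orders sum to 2 (valence 2) → 0 H
  atom 8: aromatic c, 3 neighbours → 0 H
  atom 9: C, bond orders sum to 2 (valence 4) → 2 H
  atom 10: C, bond orders sum to 1 (valence 4) → 3 H
  atom 11: aromatic c, 2 neighbours → 1 H
  atom 12: aromatic c, 2 neighbours → 1 H
  atom 13: aromatic c, 3 neighbours → 0 H
  atom 14: C, bond orders sum to 1 (valence 4) → 3 H
Total hydrogens: 12.

12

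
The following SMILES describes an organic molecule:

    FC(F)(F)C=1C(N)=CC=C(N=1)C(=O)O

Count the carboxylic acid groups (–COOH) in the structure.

The carboxylic acid motif appears at heavy-atom position 12 in the SMILES.
Other groups present: 1 primary amine.
Carboxylic acid count: 1.

1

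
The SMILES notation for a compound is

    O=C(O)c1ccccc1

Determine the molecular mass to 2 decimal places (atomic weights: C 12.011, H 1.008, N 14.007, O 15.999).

First, the molecular formula is C7H6O2 (counting implicit H from valence).
  C: 7 × 12.011 = 84.077
  H: 6 × 1.008 = 6.048
  O: 2 × 15.999 = 31.998
Sum: 7×12.011 + 6×1.008 + 2×15.999 = 122.123 → 122.12 g/mol.

122.12 g/mol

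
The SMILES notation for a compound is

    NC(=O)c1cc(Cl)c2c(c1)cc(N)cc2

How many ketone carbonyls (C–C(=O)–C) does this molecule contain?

Scan the SMILES for the ketone motif — none present.
Groups that are present: 1 amide, 1 primary amine.

0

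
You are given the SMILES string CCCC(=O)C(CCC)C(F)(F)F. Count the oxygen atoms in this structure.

Scan the SMILES for O atoms (remember two-letter symbols like Cl and Br are single atoms).
Oxygen count: 1.

1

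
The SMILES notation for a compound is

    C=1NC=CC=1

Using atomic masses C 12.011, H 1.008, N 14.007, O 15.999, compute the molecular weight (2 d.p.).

67.09 g/mol

First, the molecular formula is C4H5N (counting implicit H from valence).
  C: 4 × 12.011 = 48.044
  H: 5 × 1.008 = 5.040
  N: 1 × 14.007 = 14.007
Sum: 4×12.011 + 5×1.008 + 1×14.007 = 67.091 → 67.09 g/mol.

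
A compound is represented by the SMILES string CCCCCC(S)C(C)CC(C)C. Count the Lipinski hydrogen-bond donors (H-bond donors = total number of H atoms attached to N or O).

0

Donors: find every N or O and count the H atoms it carries.
  (no N or O atoms present)
Lipinski HBD = 0.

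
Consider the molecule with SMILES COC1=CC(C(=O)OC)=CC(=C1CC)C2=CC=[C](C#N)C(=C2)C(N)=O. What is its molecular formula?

Walk through each heavy atom and fill implicit hydrogens from standard valence (C 4, N 3, O 2, S 2, halogen 1):
  atom 1: C, bond orders sum to 1 (valence 4) → 3 H
  atom 2: O, bond orders sum to 2 (valence 2) → 0 H
  atom 3: C, bond orders sum to 4 (valence 4) → 0 H
  atom 4: C, bond orders sum to 3 (valence 4) → 1 H
  atom 5: C, bond orders sum to 4 (valence 4) → 0 H
  atom 6: C, bond orders sum to 4 (valence 4) → 0 H
  atom 7: O, bond orders sum to 2 (valence 2) → 0 H
  atom 8: O, bond orders sum to 2 (valence 2) → 0 H
  atom 9: C, bond orders sum to 1 (valence 4) → 3 H
  atom 10: C, bond orders sum to 3 (valence 4) → 1 H
  atom 11: C, bond orders sum to 4 (valence 4) → 0 H
  atom 12: C, bond orders sum to 4 (valence 4) → 0 H
  atom 13: C, bond orders sum to 2 (valence 4) → 2 H
  atom 14: C, bond orders sum to 1 (valence 4) → 3 H
  atom 15: C, bond orders sum to 4 (valence 4) → 0 H
  atom 16: C, bond orders sum to 3 (valence 4) → 1 H
  atom 17: C, bond orders sum to 3 (valence 4) → 1 H
  atom 18: C with explicit H count 0
  atom 19: C, bond orders sum to 4 (valence 4) → 0 H
  atom 20: N, bond orders sum to 3 (valence 3) → 0 H
  atom 21: C, bond orders sum to 4 (valence 4) → 0 H
  atom 22: C, bond orders sum to 3 (valence 4) → 1 H
  atom 23: C, bond orders sum to 4 (valence 4) → 0 H
  atom 24: N, bond orders sum to 1 (valence 3) → 2 H
  atom 25: O, bond orders sum to 2 (valence 2) → 0 H
Totals → C:19, H:18, N:2, O:4.
In Hill order: C19H18N2O4.

C19H18N2O4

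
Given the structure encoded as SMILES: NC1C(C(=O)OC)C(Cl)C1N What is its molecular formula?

Walk through each heavy atom and fill implicit hydrogens from standard valence (C 4, N 3, O 2, S 2, halogen 1):
  atom 1: N, bond orders sum to 1 (valence 3) → 2 H
  atom 2: C, bond orders sum to 3 (valence 4) → 1 H
  atom 3: C, bond orders sum to 3 (valence 4) → 1 H
  atom 4: C, bond orders sum to 4 (valence 4) → 0 H
  atom 5: O, bond orders sum to 2 (valence 2) → 0 H
  atom 6: O, bond orders sum to 2 (valence 2) → 0 H
  atom 7: C, bond orders sum to 1 (valence 4) → 3 H
  atom 8: C, bond orders sum to 3 (valence 4) → 1 H
  atom 9: Cl (halogen, monovalent) → 0 H
  atom 10: C, bond orders sum to 3 (valence 4) → 1 H
  atom 11: N, bond orders sum to 1 (valence 3) → 2 H
Totals → C:6, H:11, Cl:1, N:2, O:2.
In Hill order: C6H11ClN2O2.

C6H11ClN2O2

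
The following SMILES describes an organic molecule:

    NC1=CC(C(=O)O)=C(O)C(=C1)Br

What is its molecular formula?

Walk through each heavy atom and fill implicit hydrogens from standard valence (C 4, N 3, O 2, S 2, halogen 1):
  atom 1: N, bond orders sum to 1 (valence 3) → 2 H
  atom 2: C, bond orders sum to 4 (valence 4) → 0 H
  atom 3: C, bond orders sum to 3 (valence 4) → 1 H
  atom 4: C, bond orders sum to 4 (valence 4) → 0 H
  atom 5: C, bond orders sum to 4 (valence 4) → 0 H
  atom 6: O, bond orders sum to 2 (valence 2) → 0 H
  atom 7: O, bond orders sum to 1 (valence 2) → 1 H
  atom 8: C, bond orders sum to 4 (valence 4) → 0 H
  atom 9: O, bond orders sum to 1 (valence 2) → 1 H
  atom 10: C, bond orders sum to 4 (valence 4) → 0 H
  atom 11: C, bond orders sum to 3 (valence 4) → 1 H
  atom 12: Br (halogen, monovalent) → 0 H
Totals → C:7, H:6, Br:1, N:1, O:3.
In Hill order: C7H6BrNO3.

C7H6BrNO3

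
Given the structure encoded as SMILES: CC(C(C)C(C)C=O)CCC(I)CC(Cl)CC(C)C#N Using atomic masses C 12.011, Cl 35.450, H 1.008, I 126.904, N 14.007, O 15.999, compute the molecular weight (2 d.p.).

411.75 g/mol

First, the molecular formula is C16H27ClINO (counting implicit H from valence).
  C: 16 × 12.011 = 192.176
  Cl: 1 × 35.450 = 35.450
  H: 27 × 1.008 = 27.216
  I: 1 × 126.904 = 126.904
  N: 1 × 14.007 = 14.007
  O: 1 × 15.999 = 15.999
Sum: 16×12.011 + 1×35.450 + 27×1.008 + 1×126.904 + 1×14.007 + 1×15.999 = 411.752 → 411.75 g/mol.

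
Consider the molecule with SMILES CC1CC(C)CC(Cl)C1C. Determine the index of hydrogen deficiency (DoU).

Molecular formula: C9H17Cl.
DoU = (2C + 2 + N − H − X) / 2, where X is the halogen count and O/S are ignored.
    = (2·9 + 2 + 0 − 17 − 1) / 2 = 2 / 2 = 1.

1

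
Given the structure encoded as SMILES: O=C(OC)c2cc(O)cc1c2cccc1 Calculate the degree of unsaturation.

8

Molecular formula: C12H10O3.
DoU = (2C + 2 + N − H − X) / 2, where X is the halogen count and O/S are ignored.
    = (2·12 + 2 + 0 − 10 − 0) / 2 = 16 / 2 = 8.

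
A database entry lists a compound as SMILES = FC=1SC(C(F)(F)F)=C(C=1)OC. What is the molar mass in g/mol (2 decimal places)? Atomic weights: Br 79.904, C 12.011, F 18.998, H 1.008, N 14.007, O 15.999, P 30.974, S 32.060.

200.15 g/mol

First, the molecular formula is C6H4F4OS (counting implicit H from valence).
  C: 6 × 12.011 = 72.066
  F: 4 × 18.998 = 75.992
  H: 4 × 1.008 = 4.032
  O: 1 × 15.999 = 15.999
  S: 1 × 32.060 = 32.060
Sum: 6×12.011 + 4×18.998 + 4×1.008 + 1×15.999 + 1×32.060 = 200.149 → 200.15 g/mol.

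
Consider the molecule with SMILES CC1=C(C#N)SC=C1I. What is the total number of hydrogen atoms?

Walk through each heavy atom and fill implicit hydrogens from standard valence (C 4, N 3, O 2, S 2, halogen 1):
  atom 1: C, bond orders sum to 1 (valence 4) → 3 H
  atom 2: C, bond orders sum to 4 (valence 4) → 0 H
  atom 3: C, bond orders sum to 4 (valence 4) → 0 H
  atom 4: C, bond orders sum to 4 (valence 4) → 0 H
  atom 5: N, bond orders sum to 3 (valence 3) → 0 H
  atom 6: S, bond orders sum to 2 (valence 2) → 0 H
  atom 7: C, bond orders sum to 3 (valence 4) → 1 H
  atom 8: C, bond orders sum to 4 (valence 4) → 0 H
  atom 9: I (halogen, monovalent) → 0 H
Total hydrogens: 4.

4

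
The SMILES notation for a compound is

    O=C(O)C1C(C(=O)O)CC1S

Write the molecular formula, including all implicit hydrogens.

C6H8O4S

Walk through each heavy atom and fill implicit hydrogens from standard valence (C 4, N 3, O 2, S 2, halogen 1):
  atom 1: O, bond orders sum to 2 (valence 2) → 0 H
  atom 2: C, bond orders sum to 4 (valence 4) → 0 H
  atom 3: O, bond orders sum to 1 (valence 2) → 1 H
  atom 4: C, bond orders sum to 3 (valence 4) → 1 H
  atom 5: C, bond orders sum to 3 (valence 4) → 1 H
  atom 6: C, bond orders sum to 4 (valence 4) → 0 H
  atom 7: O, bond orders sum to 2 (valence 2) → 0 H
  atom 8: O, bond orders sum to 1 (valence 2) → 1 H
  atom 9: C, bond orders sum to 2 (valence 4) → 2 H
  atom 10: C, bond orders sum to 3 (valence 4) → 1 H
  atom 11: S, bond orders sum to 1 (valence 2) → 1 H
Totals → C:6, H:8, O:4, S:1.
In Hill order: C6H8O4S.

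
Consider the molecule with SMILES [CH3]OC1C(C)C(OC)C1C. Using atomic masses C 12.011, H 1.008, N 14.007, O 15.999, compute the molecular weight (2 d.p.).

144.21 g/mol

First, the molecular formula is C8H16O2 (counting implicit H from valence).
  C: 8 × 12.011 = 96.088
  H: 16 × 1.008 = 16.128
  O: 2 × 15.999 = 31.998
Sum: 8×12.011 + 16×1.008 + 2×15.999 = 144.214 → 144.21 g/mol.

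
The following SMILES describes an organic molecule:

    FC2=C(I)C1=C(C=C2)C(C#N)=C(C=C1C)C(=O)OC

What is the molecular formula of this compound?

Walk through each heavy atom and fill implicit hydrogens from standard valence (C 4, N 3, O 2, S 2, halogen 1):
  atom 1: F (halogen, monovalent) → 0 H
  atom 2: C, bond orders sum to 4 (valence 4) → 0 H
  atom 3: C, bond orders sum to 4 (valence 4) → 0 H
  atom 4: I (halogen, monovalent) → 0 H
  atom 5: C, bond orders sum to 4 (valence 4) → 0 H
  atom 6: C, bond orders sum to 4 (valence 4) → 0 H
  atom 7: C, bond orders sum to 3 (valence 4) → 1 H
  atom 8: C, bond orders sum to 3 (valence 4) → 1 H
  atom 9: C, bond orders sum to 4 (valence 4) → 0 H
  atom 10: C, bond orders sum to 4 (valence 4) → 0 H
  atom 11: N, bond orders sum to 3 (valence 3) → 0 H
  atom 12: C, bond orders sum to 4 (valence 4) → 0 H
  atom 13: C, bond orders sum to 3 (valence 4) → 1 H
  atom 14: C, bond orders sum to 4 (valence 4) → 0 H
  atom 15: C, bond orders sum to 1 (valence 4) → 3 H
  atom 16: C, bond orders sum to 4 (valence 4) → 0 H
  atom 17: O, bond orders sum to 2 (valence 2) → 0 H
  atom 18: O, bond orders sum to 2 (valence 2) → 0 H
  atom 19: C, bond orders sum to 1 (valence 4) → 3 H
Totals → C:14, H:9, F:1, I:1, N:1, O:2.
In Hill order: C14H9FINO2.

C14H9FINO2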